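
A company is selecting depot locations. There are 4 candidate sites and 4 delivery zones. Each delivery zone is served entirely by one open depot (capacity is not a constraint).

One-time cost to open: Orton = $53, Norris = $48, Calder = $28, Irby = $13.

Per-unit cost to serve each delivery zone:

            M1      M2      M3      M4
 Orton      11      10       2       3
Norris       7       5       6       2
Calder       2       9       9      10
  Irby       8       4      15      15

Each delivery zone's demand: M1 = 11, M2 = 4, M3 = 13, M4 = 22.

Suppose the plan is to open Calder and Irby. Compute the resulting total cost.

Total cost: 416

Each delivery zone is assigned to its cheapest site among the open ones.
{Calder, Irby}: M1→Calder 2·11=22, M2→Irby 4·4=16, M3→Calder 9·13=117, M4→Calder 10·22=220. Service 375; fixed 41; total 416.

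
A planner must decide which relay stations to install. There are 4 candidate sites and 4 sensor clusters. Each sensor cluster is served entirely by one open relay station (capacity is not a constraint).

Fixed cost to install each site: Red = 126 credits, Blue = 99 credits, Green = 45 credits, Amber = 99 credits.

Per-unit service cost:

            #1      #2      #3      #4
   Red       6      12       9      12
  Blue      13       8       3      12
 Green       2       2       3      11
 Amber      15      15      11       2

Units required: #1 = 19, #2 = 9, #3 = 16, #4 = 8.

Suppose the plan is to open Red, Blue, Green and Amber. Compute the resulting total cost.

Each sensor cluster is assigned to its cheapest site among the open ones.
{Red, Blue, Green, Amber}: #1→Green 2·19=38, #2→Green 2·9=18, #3→Blue 3·16=48, #4→Amber 2·8=16. Service 120; fixed 369; total 489.

Total cost: 489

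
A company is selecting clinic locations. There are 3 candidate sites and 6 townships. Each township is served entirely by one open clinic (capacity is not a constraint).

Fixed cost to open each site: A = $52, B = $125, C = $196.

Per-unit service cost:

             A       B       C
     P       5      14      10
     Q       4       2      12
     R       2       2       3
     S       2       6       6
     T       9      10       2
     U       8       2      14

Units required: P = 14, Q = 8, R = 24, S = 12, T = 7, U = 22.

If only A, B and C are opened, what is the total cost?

Each township is assigned to its cheapest site among the open ones.
{A, B, C}: P→A 5·14=70, Q→B 2·8=16, R→A 2·24=48, S→A 2·12=24, T→C 2·7=14, U→B 2·22=44. Service 216; fixed 373; total 589.

Total cost: 589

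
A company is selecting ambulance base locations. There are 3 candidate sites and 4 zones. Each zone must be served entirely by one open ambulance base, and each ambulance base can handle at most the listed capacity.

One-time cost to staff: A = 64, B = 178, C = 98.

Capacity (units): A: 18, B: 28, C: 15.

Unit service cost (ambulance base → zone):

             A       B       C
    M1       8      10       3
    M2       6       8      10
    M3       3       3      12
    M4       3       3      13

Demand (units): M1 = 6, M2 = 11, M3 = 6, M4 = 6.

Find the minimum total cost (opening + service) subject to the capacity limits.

Open {A, C}: M1→C 3·6=18, M2→A 6·11=66, M3→C 12·6=72, M4→A 3·6=18.
Loads: A carries 17/18, C carries 12/15. Service 174; fixed 162; total 336.
Next best feasible plan costs 342.

Minimum total cost: 336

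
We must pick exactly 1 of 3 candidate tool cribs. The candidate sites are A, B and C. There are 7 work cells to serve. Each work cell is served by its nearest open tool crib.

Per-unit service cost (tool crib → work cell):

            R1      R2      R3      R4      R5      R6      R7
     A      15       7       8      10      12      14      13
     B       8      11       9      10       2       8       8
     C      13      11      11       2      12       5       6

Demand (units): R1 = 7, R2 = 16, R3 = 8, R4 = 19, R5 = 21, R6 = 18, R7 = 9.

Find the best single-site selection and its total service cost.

Choose B only; total service cost 752.

With exactly 1 open, each work cell uses its cheapest among the chosen.
{B}: R1→B 8·7=56, R2→B 11·16=176, R3→B 9·8=72, R4→B 10·19=190, R5→B 2·21=42, R6→B 8·18=144, R7→B 8·9=72. Service cost 752.
{C}: service cost 789
{A}: service cost 1092
Among all 3 size-1 choices, {B} is lowest.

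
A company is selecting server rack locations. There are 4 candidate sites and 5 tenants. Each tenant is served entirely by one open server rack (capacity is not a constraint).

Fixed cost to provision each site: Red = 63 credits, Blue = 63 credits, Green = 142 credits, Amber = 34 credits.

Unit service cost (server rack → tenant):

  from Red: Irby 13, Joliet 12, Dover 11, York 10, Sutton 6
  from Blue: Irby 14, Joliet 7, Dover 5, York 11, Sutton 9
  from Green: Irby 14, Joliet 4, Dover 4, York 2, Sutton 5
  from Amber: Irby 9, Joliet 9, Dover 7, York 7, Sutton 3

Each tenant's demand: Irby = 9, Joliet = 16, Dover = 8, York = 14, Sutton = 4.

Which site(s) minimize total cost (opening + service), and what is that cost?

Open Green and Amber; minimum total cost 393.

For any fixed open set, each tenant goes to its cheapest open site; total = fixed + service.
{Green, Amber}: Irby→Amber 9·9=81, Joliet→Green 4·16=64, Dover→Green 4·8=32, York→Green 2·14=28, Sutton→Amber 3·4=12. Service 217; fixed 176; total 393.
{Green}: service 270 + fixed 142 = 412
{Amber}: service 391 + fixed 34 = 425
{Red, Blue, Green, Amber}: service 217 + fixed 302 = 519
No other subset beats 393.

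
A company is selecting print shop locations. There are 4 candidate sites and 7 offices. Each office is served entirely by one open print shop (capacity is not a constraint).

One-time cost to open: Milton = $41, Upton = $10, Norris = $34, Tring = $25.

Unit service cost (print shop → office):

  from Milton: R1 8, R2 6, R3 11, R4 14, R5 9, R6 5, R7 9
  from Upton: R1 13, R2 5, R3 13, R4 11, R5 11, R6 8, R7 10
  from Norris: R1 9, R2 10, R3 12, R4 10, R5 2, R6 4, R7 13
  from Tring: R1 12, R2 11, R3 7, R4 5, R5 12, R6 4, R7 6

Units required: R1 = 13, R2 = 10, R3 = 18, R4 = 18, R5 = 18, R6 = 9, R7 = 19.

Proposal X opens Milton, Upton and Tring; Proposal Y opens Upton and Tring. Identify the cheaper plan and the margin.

Proposal X is cheaper by 47.

Proposal X: {Milton, Upton, Tring}: R1→Milton 8·13=104, R2→Upton 5·10=50, R3→Tring 7·18=126, R4→Tring 5·18=90, R5→Milton 9·18=162, R6→Tring 4·9=36, R7→Tring 6·19=114. Service 682; fixed 76; total 758.
Proposal Y: {Upton, Tring}: R1→Tring 12·13=156, R2→Upton 5·10=50, R3→Tring 7·18=126, R4→Tring 5·18=90, R5→Upton 11·18=198, R6→Tring 4·9=36, R7→Tring 6·19=114. Service 770; fixed 35; total 805.
Difference: |758 − 805| = 47.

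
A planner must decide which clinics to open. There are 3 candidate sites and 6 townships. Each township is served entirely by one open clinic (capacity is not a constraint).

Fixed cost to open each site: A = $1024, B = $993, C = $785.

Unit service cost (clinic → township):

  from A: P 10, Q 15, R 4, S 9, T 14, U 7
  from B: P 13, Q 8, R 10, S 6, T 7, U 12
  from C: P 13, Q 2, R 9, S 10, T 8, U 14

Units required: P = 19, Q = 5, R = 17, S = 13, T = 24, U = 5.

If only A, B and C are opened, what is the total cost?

Total cost: 3351

Each township is assigned to its cheapest site among the open ones.
{A, B, C}: P→A 10·19=190, Q→C 2·5=10, R→A 4·17=68, S→B 6·13=78, T→B 7·24=168, U→A 7·5=35. Service 549; fixed 2802; total 3351.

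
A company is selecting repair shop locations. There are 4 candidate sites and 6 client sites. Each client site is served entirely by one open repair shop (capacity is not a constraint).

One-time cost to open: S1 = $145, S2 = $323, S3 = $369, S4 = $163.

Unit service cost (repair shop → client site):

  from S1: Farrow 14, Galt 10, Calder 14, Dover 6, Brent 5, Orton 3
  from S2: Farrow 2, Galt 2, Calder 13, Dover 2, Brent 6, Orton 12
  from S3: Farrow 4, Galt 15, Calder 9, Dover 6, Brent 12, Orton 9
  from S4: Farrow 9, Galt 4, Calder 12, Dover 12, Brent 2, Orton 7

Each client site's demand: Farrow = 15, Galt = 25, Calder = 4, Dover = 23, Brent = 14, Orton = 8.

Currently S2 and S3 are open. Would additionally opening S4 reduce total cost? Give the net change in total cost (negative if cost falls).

No — net change +91 (cost rises by 91).

Current service cost with {S2, S3}: 318.
Adding S4: each client site re-picks its cheapest; new service cost 246, saving 72.
Extra fixed cost: 163. Net change = 163 − 72 = 91.
(Totals: 1010 → 1101.)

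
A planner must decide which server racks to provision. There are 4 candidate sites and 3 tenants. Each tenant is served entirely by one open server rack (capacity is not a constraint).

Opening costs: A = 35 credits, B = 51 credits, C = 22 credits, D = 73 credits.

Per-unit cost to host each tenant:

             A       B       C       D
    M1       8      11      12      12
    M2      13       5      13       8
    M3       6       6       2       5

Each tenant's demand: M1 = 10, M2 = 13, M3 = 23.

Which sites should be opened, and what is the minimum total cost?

For any fixed open set, each tenant goes to its cheapest open site; total = fixed + service.
{B, C}: M1→B 11·10=110, M2→B 5·13=65, M3→C 2·23=46. Service 221; fixed 73; total 294.
{A, B, C}: M1→A 8·10=80, M2→B 5·13=65, M3→C 2·23=46. Service 191; fixed 108; total 299.
{A, C}: M1→A 8·10=80, M2→A 13·13=169, M3→C 2·23=46. Service 295; fixed 57; total 352.
{A, B, C, D}: service 191 + fixed 181 = 372
(All 15 nonempty subsets were checked; B and C is lowest.)

Open B and C; minimum total cost 294.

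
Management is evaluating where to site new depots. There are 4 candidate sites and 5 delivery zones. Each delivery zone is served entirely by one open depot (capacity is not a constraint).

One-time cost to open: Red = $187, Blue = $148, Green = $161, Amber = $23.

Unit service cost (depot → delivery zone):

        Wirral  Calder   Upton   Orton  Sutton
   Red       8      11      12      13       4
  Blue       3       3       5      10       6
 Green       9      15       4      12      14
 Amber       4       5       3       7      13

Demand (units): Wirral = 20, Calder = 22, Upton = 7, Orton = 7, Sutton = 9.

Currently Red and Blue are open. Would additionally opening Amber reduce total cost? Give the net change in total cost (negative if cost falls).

Current service cost with {Red, Blue}: 267.
Adding Amber: each delivery zone re-picks its cheapest; new service cost 232, saving 35.
Extra fixed cost: 23. Net change = 23 − 35 = -12.
(Totals: 602 → 590.)

Yes — net change −12 (cost falls by 12).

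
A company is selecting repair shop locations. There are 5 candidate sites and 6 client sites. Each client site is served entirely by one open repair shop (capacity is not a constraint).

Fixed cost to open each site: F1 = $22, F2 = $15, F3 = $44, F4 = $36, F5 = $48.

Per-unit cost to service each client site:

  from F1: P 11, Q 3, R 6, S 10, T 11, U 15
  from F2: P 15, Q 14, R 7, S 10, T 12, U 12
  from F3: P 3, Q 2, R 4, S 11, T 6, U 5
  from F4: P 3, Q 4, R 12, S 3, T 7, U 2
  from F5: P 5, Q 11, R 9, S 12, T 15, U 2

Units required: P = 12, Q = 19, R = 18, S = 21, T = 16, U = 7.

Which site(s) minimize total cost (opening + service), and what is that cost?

Open F3 and F4; minimum total cost 399.

For any fixed open set, each client site goes to its cheapest open site; total = fixed + service.
{F3, F4}: P→F3 3·12=36, Q→F3 2·19=38, R→F3 4·18=72, S→F4 3·21=63, T→F3 6·16=96, U→F4 2·7=14. Service 319; fixed 80; total 399.
{F2, F3, F4}: service 319 + fixed 95 = 414
{F1, F3, F4}: P→F3 3·12=36, Q→F3 2·19=38, R→F3 4·18=72, S→F4 3·21=63, T→F3 6·16=96, U→F4 2·7=14. Service 319; fixed 102; total 421.
{F1, F2, F3, F4, F5}: service 319 + fixed 165 = 484
No other subset beats 399.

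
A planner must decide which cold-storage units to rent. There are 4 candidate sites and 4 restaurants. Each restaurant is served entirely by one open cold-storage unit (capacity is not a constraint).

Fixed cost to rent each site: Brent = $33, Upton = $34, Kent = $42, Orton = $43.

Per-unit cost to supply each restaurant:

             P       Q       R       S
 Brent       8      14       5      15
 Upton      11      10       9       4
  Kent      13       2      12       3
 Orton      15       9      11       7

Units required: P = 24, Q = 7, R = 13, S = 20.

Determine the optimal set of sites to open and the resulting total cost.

Open Brent and Kent; minimum total cost 406.

For any fixed open set, each restaurant goes to its cheapest open site; total = fixed + service.
{Brent, Kent}: P→Brent 8·24=192, Q→Kent 2·7=14, R→Brent 5·13=65, S→Kent 3·20=60. Service 331; fixed 75; total 406.
{Brent, Upton, Kent}: P→Brent 8·24=192, Q→Kent 2·7=14, R→Brent 5·13=65, S→Kent 3·20=60. Service 331; fixed 109; total 440.
{Brent, Kent, Orton}: service 331 + fixed 118 = 449
{Brent, Upton, Kent, Orton}: P→Brent 8·24=192, Q→Kent 2·7=14, R→Brent 5·13=65, S→Kent 3·20=60. Service 331; fixed 152; total 483.
No other subset beats 406.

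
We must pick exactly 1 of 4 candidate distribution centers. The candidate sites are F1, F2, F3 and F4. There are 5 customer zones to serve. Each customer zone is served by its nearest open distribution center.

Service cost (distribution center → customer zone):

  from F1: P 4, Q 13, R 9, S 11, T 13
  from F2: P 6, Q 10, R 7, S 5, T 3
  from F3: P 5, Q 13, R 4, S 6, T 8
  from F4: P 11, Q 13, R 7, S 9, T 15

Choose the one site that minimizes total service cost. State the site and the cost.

With exactly 1 open, each customer zone uses its cheapest among the chosen.
{F2}: P→F2 6, Q→F2 10, R→F2 7, S→F2 5, T→F2 3. Service cost 31.
{F3}: service cost 36
{F1}: service cost 50
Among all 4 size-1 choices, {F2} is lowest.

Choose F2 only; total service cost 31.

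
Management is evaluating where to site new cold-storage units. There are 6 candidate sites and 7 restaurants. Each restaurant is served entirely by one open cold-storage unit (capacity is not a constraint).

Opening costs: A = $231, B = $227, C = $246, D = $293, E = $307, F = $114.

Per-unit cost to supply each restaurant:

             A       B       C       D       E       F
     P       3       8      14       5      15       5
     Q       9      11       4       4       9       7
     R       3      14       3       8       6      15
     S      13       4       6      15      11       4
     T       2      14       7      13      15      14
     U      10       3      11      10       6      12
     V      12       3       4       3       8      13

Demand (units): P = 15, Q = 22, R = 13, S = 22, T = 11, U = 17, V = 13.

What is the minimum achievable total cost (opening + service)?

For any fixed open set, each restaurant goes to its cheapest open site; total = fixed + service.
{A, B}: P→A 3·15=45, Q→A 9·22=198, R→A 3·13=39, S→B 4·22=88, T→A 2·11=22, U→B 3·17=51, V→B 3·13=39. Service 482; fixed 458; total 940.
{C, F}: service 606 + fixed 360 = 966
{B, C}: P→B 8·15=120, Q→C 4·22=88, R→C 3·13=39, S→B 4·22=88, T→C 7·11=77, U→B 3·17=51, V→B 3·13=39. Service 502; fixed 473; total 975.
{A, B, C, D, E, F}: service 372 + fixed 1418 = 1790
No other subset beats 940.

Minimum total cost: 940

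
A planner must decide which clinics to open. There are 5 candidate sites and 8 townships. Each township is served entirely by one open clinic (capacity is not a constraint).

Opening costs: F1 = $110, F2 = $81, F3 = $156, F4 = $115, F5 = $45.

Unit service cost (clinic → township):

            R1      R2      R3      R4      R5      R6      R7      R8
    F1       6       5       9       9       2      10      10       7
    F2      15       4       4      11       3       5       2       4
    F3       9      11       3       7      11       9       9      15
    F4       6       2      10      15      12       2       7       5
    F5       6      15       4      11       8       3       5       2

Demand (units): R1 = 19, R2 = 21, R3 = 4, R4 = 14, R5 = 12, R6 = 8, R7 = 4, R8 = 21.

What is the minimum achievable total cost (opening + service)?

For any fixed open set, each township goes to its cheapest open site; total = fixed + service.
{F2, F5}: R1→F5 6·19=114, R2→F2 4·21=84, R3→F2 4·4=16, R4→F2 11·14=154, R5→F2 3·12=36, R6→F5 3·8=24, R7→F2 2·4=8, R8→F5 2·21=42. Service 478; fixed 126; total 604.
{F1, F5}: R1→F1 6·19=114, R2→F1 5·21=105, R3→F5 4·4=16, R4→F1 9·14=126, R5→F1 2·12=24, R6→F5 3·8=24, R7→F5 5·4=20, R8→F5 2·21=42. Service 471; fixed 155; total 626.
{F4, F5}: R1→F4 6·19=114, R2→F4 2·21=42, R3→F5 4·4=16, R4→F5 11·14=154, R5→F5 8·12=96, R6→F4 2·8=16, R7→F5 5·4=20, R8→F5 2·21=42. Service 500; fixed 160; total 660.
{F1, F2, F3, F4, F5}: service 356 + fixed 507 = 863
No other subset beats 604.

Minimum total cost: 604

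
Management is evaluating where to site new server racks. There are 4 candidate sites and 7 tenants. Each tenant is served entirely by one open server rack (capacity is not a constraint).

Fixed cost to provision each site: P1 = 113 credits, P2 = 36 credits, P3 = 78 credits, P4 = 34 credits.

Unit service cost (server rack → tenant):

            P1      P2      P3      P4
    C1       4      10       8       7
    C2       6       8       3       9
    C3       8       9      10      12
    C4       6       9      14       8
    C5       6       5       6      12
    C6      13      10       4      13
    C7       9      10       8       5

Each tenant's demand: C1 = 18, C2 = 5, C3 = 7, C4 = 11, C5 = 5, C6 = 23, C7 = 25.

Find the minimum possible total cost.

For any fixed open set, each tenant goes to its cheapest open site; total = fixed + service.
{P3, P4}: C1→P4 7·18=126, C2→P3 3·5=15, C3→P3 10·7=70, C4→P4 8·11=88, C5→P3 6·5=30, C6→P3 4·23=92, C7→P4 5·25=125. Service 546; fixed 112; total 658.
{P1, P3, P4}: service 456 + fixed 225 = 681
{P2, P3, P4}: service 534 + fixed 148 = 682
{P1, P2, P3, P4}: C1→P1 4·18=72, C2→P3 3·5=15, C3→P1 8·7=56, C4→P1 6·11=66, C5→P2 5·5=25, C6→P3 4·23=92, C7→P4 5·25=125. Service 451; fixed 261; total 712.
No other subset beats 658.

Minimum total cost: 658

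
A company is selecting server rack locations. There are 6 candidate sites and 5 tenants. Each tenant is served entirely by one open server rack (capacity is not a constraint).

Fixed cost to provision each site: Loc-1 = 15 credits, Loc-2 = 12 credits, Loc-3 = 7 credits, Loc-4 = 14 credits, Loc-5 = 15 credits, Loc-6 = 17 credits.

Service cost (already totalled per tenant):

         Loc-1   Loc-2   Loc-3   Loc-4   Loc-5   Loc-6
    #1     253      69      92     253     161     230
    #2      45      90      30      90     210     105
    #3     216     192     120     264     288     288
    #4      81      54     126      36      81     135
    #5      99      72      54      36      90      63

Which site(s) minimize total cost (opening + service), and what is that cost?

Open Loc-2, Loc-3 and Loc-4; minimum total cost 324.

For any fixed open set, each tenant goes to its cheapest open site; total = fixed + service.
{Loc-2, Loc-3, Loc-4}: #1→Loc-2 69, #2→Loc-3 30, #3→Loc-3 120, #4→Loc-4 36, #5→Loc-4 36. Service 291; fixed 33; total 324.
{Loc-3, Loc-4}: service 314 + fixed 21 = 335
{Loc-1, Loc-2, Loc-3, Loc-4}: service 291 + fixed 48 = 339
{Loc-1, Loc-2, Loc-3, Loc-4, Loc-5, Loc-6}: service 291 + fixed 80 = 371
No other subset beats 324.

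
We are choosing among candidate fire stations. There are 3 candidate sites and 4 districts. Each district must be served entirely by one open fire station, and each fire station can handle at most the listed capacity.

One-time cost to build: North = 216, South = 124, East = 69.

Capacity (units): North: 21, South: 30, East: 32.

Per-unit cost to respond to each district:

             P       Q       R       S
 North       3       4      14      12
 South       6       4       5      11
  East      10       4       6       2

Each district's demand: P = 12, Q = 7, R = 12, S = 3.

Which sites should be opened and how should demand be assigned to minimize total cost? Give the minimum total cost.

Open {South, East}: P→South 6·12=72, Q→East 4·7=28, R→South 5·12=60, S→East 2·3=6.
Loads: South carries 24/30, East carries 10/32. Service 166; fixed 193; total 359.
Next best feasible plan costs 371.

Minimum total cost: 359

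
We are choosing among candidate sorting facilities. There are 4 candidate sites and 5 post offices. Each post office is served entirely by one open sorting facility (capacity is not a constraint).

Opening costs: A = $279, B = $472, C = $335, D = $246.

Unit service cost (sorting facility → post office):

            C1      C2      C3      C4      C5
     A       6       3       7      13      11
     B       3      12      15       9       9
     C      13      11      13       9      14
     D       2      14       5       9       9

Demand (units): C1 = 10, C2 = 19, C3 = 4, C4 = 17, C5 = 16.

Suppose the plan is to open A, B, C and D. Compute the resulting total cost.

Total cost: 1726

Each post office is assigned to its cheapest site among the open ones.
{A, B, C, D}: C1→D 2·10=20, C2→A 3·19=57, C3→D 5·4=20, C4→B 9·17=153, C5→B 9·16=144. Service 394; fixed 1332; total 1726.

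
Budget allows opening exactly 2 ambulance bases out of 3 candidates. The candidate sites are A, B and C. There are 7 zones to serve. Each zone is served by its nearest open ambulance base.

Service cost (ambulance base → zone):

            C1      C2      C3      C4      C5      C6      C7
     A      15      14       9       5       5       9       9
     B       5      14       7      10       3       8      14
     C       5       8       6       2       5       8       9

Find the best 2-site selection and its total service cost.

Choose B and C; total service cost 41.

With exactly 2 open, each zone uses its cheapest among the chosen.
{B, C}: C1→B 5, C2→C 8, C3→C 6, C4→C 2, C5→B 3, C6→B 8, C7→C 9. Service cost 41.
{A, C}: service cost 43
{A, B}: service cost 51
Among all 3 size-2 choices, {B, C} is lowest.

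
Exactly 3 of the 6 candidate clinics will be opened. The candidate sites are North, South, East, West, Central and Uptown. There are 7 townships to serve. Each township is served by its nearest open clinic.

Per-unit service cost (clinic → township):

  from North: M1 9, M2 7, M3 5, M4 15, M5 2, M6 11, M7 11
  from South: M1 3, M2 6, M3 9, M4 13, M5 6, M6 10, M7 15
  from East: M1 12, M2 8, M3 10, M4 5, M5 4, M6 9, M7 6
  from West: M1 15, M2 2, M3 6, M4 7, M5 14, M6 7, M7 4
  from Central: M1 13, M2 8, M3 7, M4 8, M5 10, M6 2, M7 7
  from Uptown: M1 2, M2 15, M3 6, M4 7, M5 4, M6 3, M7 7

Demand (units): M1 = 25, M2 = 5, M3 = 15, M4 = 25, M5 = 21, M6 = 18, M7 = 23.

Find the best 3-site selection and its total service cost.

With exactly 3 open, each township uses its cheapest among the chosen.
{North, West, Uptown}: M1→Uptown 2·25=50, M2→West 2·5=10, M3→North 5·15=75, M4→West 7·25=175, M5→North 2·21=42, M6→Uptown 3·18=54, M7→West 4·23=92. Service cost 498.
{East, West, Uptown}: service cost 505
{North, East, Uptown}: service cost 519
Among all 20 size-3 choices, {North, West, Uptown} is lowest.

Choose North, West and Uptown; total service cost 498.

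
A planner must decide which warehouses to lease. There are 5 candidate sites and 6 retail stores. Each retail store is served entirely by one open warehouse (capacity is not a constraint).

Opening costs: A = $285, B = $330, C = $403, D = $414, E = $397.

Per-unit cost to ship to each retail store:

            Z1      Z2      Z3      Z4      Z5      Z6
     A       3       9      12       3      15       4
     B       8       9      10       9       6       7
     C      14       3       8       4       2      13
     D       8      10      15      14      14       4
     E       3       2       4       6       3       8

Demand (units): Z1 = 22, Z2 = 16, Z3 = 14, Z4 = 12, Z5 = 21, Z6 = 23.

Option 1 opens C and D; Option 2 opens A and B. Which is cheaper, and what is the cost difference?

Option 1: {C, D}: Z1→D 8·22=176, Z2→C 3·16=48, Z3→C 8·14=112, Z4→C 4·12=48, Z5→C 2·21=42, Z6→D 4·23=92. Service 518; fixed 817; total 1335.
Option 2: {A, B}: Z1→A 3·22=66, Z2→A 9·16=144, Z3→B 10·14=140, Z4→A 3·12=36, Z5→B 6·21=126, Z6→A 4·23=92. Service 604; fixed 615; total 1219.
Difference: |1335 − 1219| = 116.

Option 2 is cheaper by 116.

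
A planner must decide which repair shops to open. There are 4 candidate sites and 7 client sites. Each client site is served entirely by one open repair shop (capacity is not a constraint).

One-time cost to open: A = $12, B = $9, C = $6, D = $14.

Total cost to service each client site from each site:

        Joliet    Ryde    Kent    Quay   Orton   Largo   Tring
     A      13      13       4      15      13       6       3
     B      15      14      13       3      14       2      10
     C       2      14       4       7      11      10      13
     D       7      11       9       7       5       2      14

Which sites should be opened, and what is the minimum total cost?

Open B and C; minimum total cost 61.

For any fixed open set, each client site goes to its cheapest open site; total = fixed + service.
{B, C}: Joliet→C 2, Ryde→B 14, Kent→C 4, Quay→B 3, Orton→C 11, Largo→B 2, Tring→B 10. Service 46; fixed 15; total 61.
{A, C}: service 46 + fixed 18 = 64
{C, D}: Joliet→C 2, Ryde→D 11, Kent→C 4, Quay→C 7, Orton→D 5, Largo→D 2, Tring→C 13. Service 44; fixed 20; total 64.
{A, B, C, D}: Joliet→C 2, Ryde→D 11, Kent→A 4, Quay→B 3, Orton→D 5, Largo→B 2, Tring→A 3. Service 30; fixed 41; total 71.
(All 15 nonempty subsets were checked; B and C is lowest.)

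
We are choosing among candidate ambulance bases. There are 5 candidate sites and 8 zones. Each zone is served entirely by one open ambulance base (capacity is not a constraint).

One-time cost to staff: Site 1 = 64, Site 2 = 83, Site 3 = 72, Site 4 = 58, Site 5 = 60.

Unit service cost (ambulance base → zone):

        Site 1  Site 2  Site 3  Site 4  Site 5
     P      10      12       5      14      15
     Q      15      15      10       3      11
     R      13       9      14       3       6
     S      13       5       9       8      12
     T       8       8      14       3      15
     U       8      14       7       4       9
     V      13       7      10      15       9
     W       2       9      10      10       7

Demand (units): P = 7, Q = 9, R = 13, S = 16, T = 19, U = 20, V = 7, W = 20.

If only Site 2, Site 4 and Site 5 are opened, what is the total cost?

Each zone is assigned to its cheapest site among the open ones.
{Site 2, Site 4, Site 5}: P→Site 2 12·7=84, Q→Site 4 3·9=27, R→Site 4 3·13=39, S→Site 2 5·16=80, T→Site 4 3·19=57, U→Site 4 4·20=80, V→Site 2 7·7=49, W→Site 5 7·20=140. Service 556; fixed 201; total 757.

Total cost: 757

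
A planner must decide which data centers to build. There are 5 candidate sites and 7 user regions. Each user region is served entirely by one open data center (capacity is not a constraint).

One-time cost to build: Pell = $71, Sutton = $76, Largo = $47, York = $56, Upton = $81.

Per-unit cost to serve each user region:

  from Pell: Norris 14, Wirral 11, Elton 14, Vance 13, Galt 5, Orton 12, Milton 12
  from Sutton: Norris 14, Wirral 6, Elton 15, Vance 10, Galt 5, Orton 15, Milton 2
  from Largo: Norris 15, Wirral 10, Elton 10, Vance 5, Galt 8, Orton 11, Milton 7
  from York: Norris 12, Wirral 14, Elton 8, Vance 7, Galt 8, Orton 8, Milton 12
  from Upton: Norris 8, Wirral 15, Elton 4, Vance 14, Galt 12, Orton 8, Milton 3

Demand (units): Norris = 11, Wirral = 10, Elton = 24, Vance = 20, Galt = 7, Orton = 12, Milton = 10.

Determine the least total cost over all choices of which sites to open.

Minimum total cost: 694

For any fixed open set, each user region goes to its cheapest open site; total = fixed + service.
{Largo, Upton}: Norris→Upton 8·11=88, Wirral→Largo 10·10=100, Elton→Upton 4·24=96, Vance→Largo 5·20=100, Galt→Largo 8·7=56, Orton→Upton 8·12=96, Milton→Upton 3·10=30. Service 566; fixed 128; total 694.
{Sutton, Largo, Upton}: Norris→Upton 8·11=88, Wirral→Sutton 6·10=60, Elton→Upton 4·24=96, Vance→Largo 5·20=100, Galt→Sutton 5·7=35, Orton→Upton 8·12=96, Milton→Sutton 2·10=20. Service 495; fixed 204; total 699.
{Pell, Largo, Upton}: service 545 + fixed 199 = 744
{Pell, Sutton, Largo, York, Upton}: Norris→Upton 8·11=88, Wirral→Sutton 6·10=60, Elton→Upton 4·24=96, Vance→Largo 5·20=100, Galt→Pell 5·7=35, Orton→York 8·12=96, Milton→Sutton 2·10=20. Service 495; fixed 331; total 826.
No other subset beats 694.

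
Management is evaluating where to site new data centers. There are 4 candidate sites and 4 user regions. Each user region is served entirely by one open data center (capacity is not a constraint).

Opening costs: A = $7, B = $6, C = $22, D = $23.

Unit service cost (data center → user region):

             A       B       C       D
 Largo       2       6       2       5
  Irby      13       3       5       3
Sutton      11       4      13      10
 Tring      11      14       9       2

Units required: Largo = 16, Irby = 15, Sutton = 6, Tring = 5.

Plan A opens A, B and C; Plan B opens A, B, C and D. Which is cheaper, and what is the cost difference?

Plan A: {A, B, C}: Largo→A 2·16=32, Irby→B 3·15=45, Sutton→B 4·6=24, Tring→C 9·5=45. Service 146; fixed 35; total 181.
Plan B: {A, B, C, D}: Largo→A 2·16=32, Irby→B 3·15=45, Sutton→B 4·6=24, Tring→D 2·5=10. Service 111; fixed 58; total 169.
Difference: |181 − 169| = 12.

Plan B is cheaper by 12.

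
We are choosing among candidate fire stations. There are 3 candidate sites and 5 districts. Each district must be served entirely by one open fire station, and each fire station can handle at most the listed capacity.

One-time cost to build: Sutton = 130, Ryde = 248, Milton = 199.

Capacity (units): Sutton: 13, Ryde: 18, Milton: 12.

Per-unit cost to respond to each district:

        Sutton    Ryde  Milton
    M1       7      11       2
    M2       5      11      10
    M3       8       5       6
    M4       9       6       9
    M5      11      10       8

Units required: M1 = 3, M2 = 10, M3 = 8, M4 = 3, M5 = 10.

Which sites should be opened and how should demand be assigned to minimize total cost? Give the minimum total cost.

Minimum total cost: 786

Open {Sutton, Ryde, Milton}: M1→Sutton 7·3=21, M2→Sutton 5·10=50, M3→Ryde 5·8=40, M4→Ryde 6·3=18, M5→Milton 8·10=80.
Loads: Sutton carries 13/13, Ryde carries 11/18, Milton carries 10/12. Service 209; fixed 577; total 786.
Next best feasible plan costs 798.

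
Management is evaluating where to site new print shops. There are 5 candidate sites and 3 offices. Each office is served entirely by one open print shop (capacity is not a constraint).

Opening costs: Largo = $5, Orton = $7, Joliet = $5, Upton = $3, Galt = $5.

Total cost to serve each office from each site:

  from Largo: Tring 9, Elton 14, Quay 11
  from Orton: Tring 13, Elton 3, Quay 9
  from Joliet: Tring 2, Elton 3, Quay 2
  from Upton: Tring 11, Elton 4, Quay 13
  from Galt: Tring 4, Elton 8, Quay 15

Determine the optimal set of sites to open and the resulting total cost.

For any fixed open set, each office goes to its cheapest open site; total = fixed + service.
{Joliet}: Tring→Joliet 2, Elton→Joliet 3, Quay→Joliet 2. Service 7; fixed 5; total 12.
{Joliet, Upton}: service 7 + fixed 8 = 15
{Largo, Joliet}: service 7 + fixed 10 = 17
{Largo, Orton, Joliet, Upton, Galt}: service 7 + fixed 25 = 32
No other subset beats 12.

Open Joliet only; minimum total cost 12.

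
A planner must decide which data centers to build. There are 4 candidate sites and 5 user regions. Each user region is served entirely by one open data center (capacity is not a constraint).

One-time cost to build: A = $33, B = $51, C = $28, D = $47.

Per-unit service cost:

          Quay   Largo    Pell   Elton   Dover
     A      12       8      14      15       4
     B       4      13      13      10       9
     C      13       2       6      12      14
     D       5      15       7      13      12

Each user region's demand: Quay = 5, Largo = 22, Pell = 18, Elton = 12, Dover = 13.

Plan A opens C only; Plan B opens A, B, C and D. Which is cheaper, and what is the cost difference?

Plan B is cheaper by 68.

Plan A: {C}: Quay→C 13·5=65, Largo→C 2·22=44, Pell→C 6·18=108, Elton→C 12·12=144, Dover→C 14·13=182. Service 543; fixed 28; total 571.
Plan B: {A, B, C, D}: Quay→B 4·5=20, Largo→C 2·22=44, Pell→C 6·18=108, Elton→B 10·12=120, Dover→A 4·13=52. Service 344; fixed 159; total 503.
Difference: |571 − 503| = 68.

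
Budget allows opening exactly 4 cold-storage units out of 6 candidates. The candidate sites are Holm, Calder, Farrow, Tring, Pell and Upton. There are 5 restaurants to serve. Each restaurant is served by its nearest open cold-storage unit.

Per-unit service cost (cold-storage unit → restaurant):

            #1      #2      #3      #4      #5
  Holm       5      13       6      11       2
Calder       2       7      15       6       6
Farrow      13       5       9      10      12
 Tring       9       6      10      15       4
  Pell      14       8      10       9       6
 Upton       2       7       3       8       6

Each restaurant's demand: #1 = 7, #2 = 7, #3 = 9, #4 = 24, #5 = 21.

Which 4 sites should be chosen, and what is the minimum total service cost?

Choose Holm, Calder, Farrow and Upton; total service cost 262.

With exactly 4 open, each restaurant uses its cheapest among the chosen.
{Holm, Calder, Farrow, Upton}: #1→Calder 2·7=14, #2→Farrow 5·7=35, #3→Upton 3·9=27, #4→Calder 6·24=144, #5→Holm 2·21=42. Service cost 262.
{Holm, Calder, Tring, Upton}: service cost 269
{Holm, Calder, Pell, Upton}: service cost 276
Among all 15 size-4 choices, {Holm, Calder, Farrow, Upton} is lowest.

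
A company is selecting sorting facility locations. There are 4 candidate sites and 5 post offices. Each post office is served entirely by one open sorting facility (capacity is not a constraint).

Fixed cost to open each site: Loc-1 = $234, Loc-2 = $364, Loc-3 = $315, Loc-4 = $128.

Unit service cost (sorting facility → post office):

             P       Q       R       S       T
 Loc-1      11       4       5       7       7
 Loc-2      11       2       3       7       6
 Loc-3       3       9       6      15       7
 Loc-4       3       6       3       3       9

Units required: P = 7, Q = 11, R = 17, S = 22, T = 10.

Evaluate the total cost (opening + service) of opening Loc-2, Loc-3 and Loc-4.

Total cost: 1027

Each post office is assigned to its cheapest site among the open ones.
{Loc-2, Loc-3, Loc-4}: P→Loc-3 3·7=21, Q→Loc-2 2·11=22, R→Loc-2 3·17=51, S→Loc-4 3·22=66, T→Loc-2 6·10=60. Service 220; fixed 807; total 1027.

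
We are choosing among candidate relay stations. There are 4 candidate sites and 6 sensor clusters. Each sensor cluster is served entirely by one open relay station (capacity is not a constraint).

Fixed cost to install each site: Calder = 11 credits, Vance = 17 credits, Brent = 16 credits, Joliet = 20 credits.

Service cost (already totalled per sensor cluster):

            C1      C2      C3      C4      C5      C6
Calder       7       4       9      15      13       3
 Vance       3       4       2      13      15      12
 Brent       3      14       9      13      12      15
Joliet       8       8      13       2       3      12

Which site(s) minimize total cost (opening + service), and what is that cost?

Open Calder and Joliet; minimum total cost 59.

For any fixed open set, each sensor cluster goes to its cheapest open site; total = fixed + service.
{Calder, Joliet}: C1→Calder 7, C2→Calder 4, C3→Calder 9, C4→Joliet 2, C5→Joliet 3, C6→Calder 3. Service 28; fixed 31; total 59.
{Calder}: service 51 + fixed 11 = 62
{Vance, Joliet}: C1→Vance 3, C2→Vance 4, C3→Vance 2, C4→Joliet 2, C5→Joliet 3, C6→Vance 12. Service 26; fixed 37; total 63.
{Calder, Vance, Brent, Joliet}: service 17 + fixed 64 = 81
No other subset beats 59.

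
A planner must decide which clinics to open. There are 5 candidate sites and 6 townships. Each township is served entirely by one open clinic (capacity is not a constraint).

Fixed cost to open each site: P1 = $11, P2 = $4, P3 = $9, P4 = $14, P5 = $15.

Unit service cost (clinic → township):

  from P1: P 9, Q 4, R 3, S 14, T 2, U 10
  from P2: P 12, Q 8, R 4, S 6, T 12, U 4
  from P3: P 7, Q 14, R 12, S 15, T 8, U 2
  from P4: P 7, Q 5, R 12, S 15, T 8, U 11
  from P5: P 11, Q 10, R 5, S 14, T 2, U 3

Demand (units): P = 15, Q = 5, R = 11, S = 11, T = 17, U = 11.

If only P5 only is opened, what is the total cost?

Total cost: 506

Each township is assigned to its cheapest site among the open ones.
{P5}: P→P5 11·15=165, Q→P5 10·5=50, R→P5 5·11=55, S→P5 14·11=154, T→P5 2·17=34, U→P5 3·11=33. Service 491; fixed 15; total 506.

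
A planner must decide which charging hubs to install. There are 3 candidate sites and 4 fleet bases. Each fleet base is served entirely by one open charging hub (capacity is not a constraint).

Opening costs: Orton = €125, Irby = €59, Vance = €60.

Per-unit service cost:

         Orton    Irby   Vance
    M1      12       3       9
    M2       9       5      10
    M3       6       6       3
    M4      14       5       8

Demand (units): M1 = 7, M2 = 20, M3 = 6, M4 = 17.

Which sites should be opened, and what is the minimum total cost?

For any fixed open set, each fleet base goes to its cheapest open site; total = fixed + service.
{Irby}: M1→Irby 3·7=21, M2→Irby 5·20=100, M3→Irby 6·6=36, M4→Irby 5·17=85. Service 242; fixed 59; total 301.
{Irby, Vance}: M1→Irby 3·7=21, M2→Irby 5·20=100, M3→Vance 3·6=18, M4→Irby 5·17=85. Service 224; fixed 119; total 343.
{Orton, Irby}: M1→Irby 3·7=21, M2→Irby 5·20=100, M3→Orton 6·6=36, M4→Irby 5·17=85. Service 242; fixed 184; total 426.
{Orton, Irby, Vance}: M1→Irby 3·7=21, M2→Irby 5·20=100, M3→Vance 3·6=18, M4→Irby 5·17=85. Service 224; fixed 244; total 468.
(All 7 nonempty subsets were checked; Irby only is lowest.)

Open Irby only; minimum total cost 301.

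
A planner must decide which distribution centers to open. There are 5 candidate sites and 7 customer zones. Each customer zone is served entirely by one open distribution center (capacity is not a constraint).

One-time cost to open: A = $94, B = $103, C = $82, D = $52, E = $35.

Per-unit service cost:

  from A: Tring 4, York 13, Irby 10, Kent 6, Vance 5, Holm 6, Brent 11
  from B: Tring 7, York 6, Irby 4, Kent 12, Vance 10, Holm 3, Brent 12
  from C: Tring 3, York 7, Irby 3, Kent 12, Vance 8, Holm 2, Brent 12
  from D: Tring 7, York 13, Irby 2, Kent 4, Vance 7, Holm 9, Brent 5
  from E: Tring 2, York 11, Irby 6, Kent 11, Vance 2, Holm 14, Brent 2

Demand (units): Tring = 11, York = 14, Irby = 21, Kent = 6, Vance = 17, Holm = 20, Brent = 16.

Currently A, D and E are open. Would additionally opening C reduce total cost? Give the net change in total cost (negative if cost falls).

Current service cost with {A, D, E}: 428.
Adding C: each customer zone re-picks its cheapest; new service cost 292, saving 136.
Extra fixed cost: 82. Net change = 82 − 136 = -54.
(Totals: 609 → 555.)

Yes — net change −54 (cost falls by 54).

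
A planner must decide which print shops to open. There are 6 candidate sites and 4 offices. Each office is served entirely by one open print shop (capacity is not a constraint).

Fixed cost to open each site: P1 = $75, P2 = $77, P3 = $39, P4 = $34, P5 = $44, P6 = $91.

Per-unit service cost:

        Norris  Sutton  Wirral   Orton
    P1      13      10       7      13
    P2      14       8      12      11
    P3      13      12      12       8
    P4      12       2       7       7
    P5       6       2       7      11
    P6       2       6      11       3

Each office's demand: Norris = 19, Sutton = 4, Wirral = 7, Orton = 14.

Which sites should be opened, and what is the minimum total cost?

Open P4 and P6; minimum total cost 262.

For any fixed open set, each office goes to its cheapest open site; total = fixed + service.
{P4, P6}: Norris→P6 2·19=38, Sutton→P4 2·4=8, Wirral→P4 7·7=49, Orton→P6 3·14=42. Service 137; fixed 125; total 262.
{P5, P6}: service 137 + fixed 135 = 272
{P6}: Norris→P6 2·19=38, Sutton→P6 6·4=24, Wirral→P6 11·7=77, Orton→P6 3·14=42. Service 181; fixed 91; total 272.
{P1, P2, P3, P4, P5, P6}: service 137 + fixed 360 = 497
No other subset beats 262.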